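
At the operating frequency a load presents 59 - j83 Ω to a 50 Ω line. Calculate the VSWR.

VSWR ≈ 4.12

Γ = (Z_L − Z_0)/(Z_L + Z_0) = (9 − j83)/(109 − j83)
|Γ| = 83.5/137 = 0.609
VSWR = (1 + |Γ|)/(1 − |Γ|) = 1.61/0.391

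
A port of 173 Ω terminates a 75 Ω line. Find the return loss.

Γ = (173 − 75)/(173 + 75) = 0.395
RL = −20·log₁₀|Γ| = −20·log₁₀(0.395)

RL ≈ 8.06 dB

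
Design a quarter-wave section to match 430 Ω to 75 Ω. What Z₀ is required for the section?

Z_qwt ≈ 180 Ω

Z_qwt = √(Z_0·R_L) = √(75 × 430) = √32250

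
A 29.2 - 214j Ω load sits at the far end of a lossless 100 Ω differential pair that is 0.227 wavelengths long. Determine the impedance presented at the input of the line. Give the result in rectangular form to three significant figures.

Z_in ≈ 5.62 + j29.4 Ω

βl = 2π × 0.227 = 81.7°
tan(βl) = tan(81.7°) = 6.87
Z_in = Z_0·(Z_L + jZ_0·tanβl)/(Z_0 + jZ_L·tanβl)
     = 100·(29.2 + j473)/(1570 + j201)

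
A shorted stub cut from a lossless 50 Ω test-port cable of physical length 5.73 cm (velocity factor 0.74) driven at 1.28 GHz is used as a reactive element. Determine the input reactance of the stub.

X_in ≈ -90.4 Ω (capacitive)

λ = v/f = 0.74·c / 1.28 GHz = 0.173 m
βl = 2π·l/λ = 2π × 0.33 = 119°
tan(βl) = -1.81
For a shorted stub, Z_in = jZ_0·tan(βl)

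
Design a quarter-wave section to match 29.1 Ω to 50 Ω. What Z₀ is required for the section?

Z_qwt = √(Z_0·R_L) = √(50 × 29.1) = √1455

Z_qwt ≈ 38.1 Ω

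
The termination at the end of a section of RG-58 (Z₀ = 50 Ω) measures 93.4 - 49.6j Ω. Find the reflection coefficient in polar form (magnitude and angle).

Γ = (Z_L − Z_0)/(Z_L + Z_0) = (43.4 − j49.6)/(143.4 − j49.6)
|Γ| = 65.9/152 = 0.434

Γ ≈ 0.434 ∠ -29.7°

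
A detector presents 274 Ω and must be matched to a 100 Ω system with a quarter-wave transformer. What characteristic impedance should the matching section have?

Z_qwt ≈ 166 Ω

Z_qwt = √(Z_0·R_L) = √(100 × 274) = √27400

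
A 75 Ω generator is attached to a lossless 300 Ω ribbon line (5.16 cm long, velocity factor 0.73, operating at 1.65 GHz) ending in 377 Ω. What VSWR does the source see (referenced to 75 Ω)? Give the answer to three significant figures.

VSWR ≈ 4.28

λ = v/f = 0.73·c / 1.65 GHz = 0.133 m
βl = 2π·l/λ = 2π × 0.389 = 140°
tan(βl) = -0.84
Z_in = Z_0·(Z_L + jZ_0·tanβl)/(Z_0 + jZ_L·tanβl) = 304 + j69 Ω
Γ_s = (Z_in − Z_s)/(Z_in + Z_s) = (229 + j69)/(379 + j69), |Γ_s| = 0.621
VSWR = (1 + |Γ_s|)/(1 − |Γ_s|)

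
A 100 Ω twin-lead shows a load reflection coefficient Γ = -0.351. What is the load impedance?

Z_L ≈ 48 Ω

Z_L = Z_0·(1 + Γ)/(1 − Γ) = 100·(0.649)/(1.35)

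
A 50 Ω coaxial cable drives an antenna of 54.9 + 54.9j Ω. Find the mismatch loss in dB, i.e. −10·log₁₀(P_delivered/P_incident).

mismatch loss ≈ 1.06 dB

Γ = (4.9 + j54.9)/(104.9 + j54.9), |Γ| = 0.466
|Γ|² = 0.217, so P_del/P_inc = 1 − |Γ|² = 0.783
ML = −10·log₁₀(1 − |Γ|²)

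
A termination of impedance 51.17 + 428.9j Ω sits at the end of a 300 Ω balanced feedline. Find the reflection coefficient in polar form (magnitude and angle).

Γ ≈ 0.895 ∠ 69.4°

Γ = (Z_L − Z_0)/(Z_L + Z_0) = (-248.8 + j428.9)/(351.2 + j428.9)
|Γ| = 496/554 = 0.895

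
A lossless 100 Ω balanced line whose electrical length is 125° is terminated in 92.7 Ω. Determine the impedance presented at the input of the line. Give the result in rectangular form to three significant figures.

Z_in ≈ 102 − j7.3 Ω

tan(βl) = tan(125°) = -1.43
Z_in = Z_0·(Z_L + jZ_0·tanβl)/(Z_0 + jZ_L·tanβl)
     = 100·(92.7 − j143)/(100 − j132)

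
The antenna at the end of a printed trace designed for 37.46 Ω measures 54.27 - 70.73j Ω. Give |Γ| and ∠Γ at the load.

Γ ≈ 0.628 ∠ -39°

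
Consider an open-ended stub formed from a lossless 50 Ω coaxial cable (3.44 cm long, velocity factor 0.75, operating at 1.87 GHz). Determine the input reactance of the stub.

λ = v/f = 0.75·c / 1.87 GHz = 0.12 m
βl = 2π·l/λ = 2π × 0.286 = 103°
tan(βl) = -4.36
For an open-ended stub, Z_in = −jZ_0·cot(βl) = −jZ_0/tan(βl)

X_in ≈ 11.5 Ω (inductive)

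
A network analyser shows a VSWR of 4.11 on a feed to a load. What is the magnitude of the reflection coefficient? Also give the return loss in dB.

|Γ| ≈ 0.609; return loss ≈ 4.31 dB

|Γ| = (S − 1)/(S + 1) = (4.11 − 1)/(4.11 + 1) = 3.11/5.11
RL = −20·log₁₀|Γ| = −20·log₁₀(0.609)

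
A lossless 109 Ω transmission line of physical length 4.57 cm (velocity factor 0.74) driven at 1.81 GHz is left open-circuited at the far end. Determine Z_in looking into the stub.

λ = v/f = 0.74·c / 1.81 GHz = 0.123 m
βl = 2π·l/λ = 2π × 0.373 = 134°
tan(βl) = -1.03
For an open-circuited stub, Z_in = −jZ_0·cot(βl) = −jZ_0/tan(βl)

Z_in ≈ +j106 Ω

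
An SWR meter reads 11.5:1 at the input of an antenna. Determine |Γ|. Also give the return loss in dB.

|Γ| ≈ 0.84; return loss ≈ 1.51 dB

|Γ| = (S − 1)/(S + 1) = (11.5 − 1)/(11.5 + 1) = 10.5/12.5
RL = −20·log₁₀|Γ| = −20·log₁₀(0.84)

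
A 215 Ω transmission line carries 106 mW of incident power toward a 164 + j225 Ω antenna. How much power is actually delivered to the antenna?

P_delivered ≈ 77 mW

|Γ| = |(-51 + j225)/(379 + j225)| = 0.523
|Γ|² = 0.274
P_refl = |Γ|²·P_inc = 29 mW, P_del = (1 − |Γ|²)·P_inc = 77 mW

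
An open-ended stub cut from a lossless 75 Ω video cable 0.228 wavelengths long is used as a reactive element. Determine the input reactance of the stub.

βl = 2π × 0.228 = 82.1°
tan(βl) = 7.19
For an open-ended stub, Z_in = −jZ_0·cot(βl) = −jZ_0/tan(βl)

X_in ≈ -10.4 Ω (capacitive)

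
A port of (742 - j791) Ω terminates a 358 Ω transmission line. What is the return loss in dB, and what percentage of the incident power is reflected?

Γ = (384 − j791)/(1100 − j791), |Γ| = 0.649
RL = −20·log₁₀(0.649) = 3.76 dB
P_refl/P_inc = |Γ|² = 0.421

RL ≈ 3.76 dB; 42.1% of incident power reflected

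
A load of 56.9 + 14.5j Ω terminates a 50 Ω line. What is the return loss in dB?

Γ = (6.9 + j14.5)/(106.9 + j14.5), |Γ| = 0.149
RL = −20·log₁₀|Γ| = −20·log₁₀(0.149)

RL ≈ 16.5 dB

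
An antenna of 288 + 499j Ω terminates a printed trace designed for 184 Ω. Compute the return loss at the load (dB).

Γ = (104 + j499)/(472 + j499), |Γ| = 0.742
RL = −20·log₁₀|Γ| = −20·log₁₀(0.742)

RL ≈ 2.59 dB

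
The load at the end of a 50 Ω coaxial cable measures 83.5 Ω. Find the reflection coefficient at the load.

Γ = (Z_L − Z_0)/(Z_L + Z_0) = (83.5 − 50)/(83.5 + 50) = 33.5/133.5

Γ = 0.251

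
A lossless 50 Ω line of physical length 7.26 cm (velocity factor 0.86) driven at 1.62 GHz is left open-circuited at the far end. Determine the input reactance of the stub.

X_in ≈ 176 Ω (inductive)

λ = v/f = 0.86·c / 1.62 GHz = 0.159 m
βl = 2π·l/λ = 2π × 0.456 = 164°
tan(βl) = -0.285
For an open-circuited stub, Z_in = −jZ_0·cot(βl) = −jZ_0/tan(βl)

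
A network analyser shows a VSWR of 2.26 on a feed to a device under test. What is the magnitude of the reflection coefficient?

|Γ| ≈ 0.387

|Γ| = (S − 1)/(S + 1) = (2.26 − 1)/(2.26 + 1) = 1.26/3.26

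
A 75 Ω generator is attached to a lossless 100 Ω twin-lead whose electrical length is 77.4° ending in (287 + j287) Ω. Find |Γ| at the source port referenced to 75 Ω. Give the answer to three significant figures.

tan(βl) = 4.47
Z_in = Z_0·(Z_L + jZ_0·tanβl)/(Z_0 + jZ_L·tanβl) = 19.8 − j40.6 Ω
Γ_s = (Z_in − Z_s)/(Z_in + Z_s) = (-55.2 − j40.6)/(94.8 − j40.6), |Γ_s| = 0.665

|Γ| ≈ 0.665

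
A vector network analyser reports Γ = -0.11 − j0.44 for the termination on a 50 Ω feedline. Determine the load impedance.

Z_L = Z_0·(1 + Γ)/(1 − Γ) = 50·(0.89 − j0.44)/(1.11 + j0.44)

Z_L ≈ 27.9 − j30.9 Ω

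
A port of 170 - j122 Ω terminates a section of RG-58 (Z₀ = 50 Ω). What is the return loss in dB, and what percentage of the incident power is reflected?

RL ≈ 3.35 dB; 46.3% of incident power reflected

Γ = (120 − j122)/(220 − j122), |Γ| = 0.68
RL = −20·log₁₀(0.68) = 3.35 dB
P_refl/P_inc = |Γ|² = 0.463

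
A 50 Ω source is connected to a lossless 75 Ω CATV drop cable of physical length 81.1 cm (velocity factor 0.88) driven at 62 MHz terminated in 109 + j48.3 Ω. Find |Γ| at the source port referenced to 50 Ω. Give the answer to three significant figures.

λ = v/f = 0.88·c / 62 MHz = 4.26 m
βl = 2π·l/λ = 2π × 0.19 = 68.6°
tan(βl) = 2.55
Z_in = Z_0·(Z_L + jZ_0·tanβl)/(Z_0 + jZ_L·tanβl) = 57.8 − j39.4 Ω
Γ_s = (Z_in − Z_s)/(Z_in + Z_s) = (7.83 − j39.4)/(108 − j39.4), |Γ_s| = 0.35

|Γ| ≈ 0.35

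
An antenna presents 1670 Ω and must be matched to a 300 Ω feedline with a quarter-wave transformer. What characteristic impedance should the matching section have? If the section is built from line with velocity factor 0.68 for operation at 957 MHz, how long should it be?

Z_qwt ≈ 708 Ω; length ≈ 5.33 cm

Z_qwt = √(Z_0·R_L) = √(300 × 1670) = √501000
λ = 0.68·c/f = 0.213 m, so l = λ/4 = 0.0533 m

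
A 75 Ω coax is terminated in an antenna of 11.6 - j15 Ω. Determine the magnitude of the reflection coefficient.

|Γ| ≈ 0.741

Γ = (Z_L − Z_0)/(Z_L + Z_0) = (-63.4 − j15)/(86.6 − j15)
|Γ| = 65.2/87.9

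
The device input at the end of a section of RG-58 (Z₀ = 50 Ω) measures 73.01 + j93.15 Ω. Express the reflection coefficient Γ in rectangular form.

Γ ≈ 0.483 + j0.391

Γ = (Z_L − Z_0)/(Z_L + Z_0) = (23.01 + j93.15)/(123 + j93.15)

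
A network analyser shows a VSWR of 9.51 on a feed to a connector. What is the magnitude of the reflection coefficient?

|Γ| ≈ 0.81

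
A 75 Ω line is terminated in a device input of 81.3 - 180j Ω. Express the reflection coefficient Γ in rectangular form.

Γ ≈ 0.587 − j0.475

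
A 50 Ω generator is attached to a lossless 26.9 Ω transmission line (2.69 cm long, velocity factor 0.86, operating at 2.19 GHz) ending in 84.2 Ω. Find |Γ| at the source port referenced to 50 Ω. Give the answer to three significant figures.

λ = v/f = 0.86·c / 2.19 GHz = 0.118 m
βl = 2π·l/λ = 2π × 0.228 = 82.2°
tan(βl) = 7.3
Z_in = Z_0·(Z_L + jZ_0·tanβl)/(Z_0 + jZ_L·tanβl) = 8.74 − j3.3 Ω
Γ_s = (Z_in − Z_s)/(Z_in + Z_s) = (-41.3 − j3.3)/(58.7 − j3.3), |Γ_s| = 0.704

|Γ| ≈ 0.704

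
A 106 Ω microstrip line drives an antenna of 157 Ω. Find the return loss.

RL ≈ 14.2 dB

Γ = (157 − 106)/(157 + 106) = 0.194
RL = −20·log₁₀|Γ| = −20·log₁₀(0.194)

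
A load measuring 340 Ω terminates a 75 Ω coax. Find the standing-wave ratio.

VSWR ≈ 4.53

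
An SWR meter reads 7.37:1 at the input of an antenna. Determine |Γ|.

|Γ| = (S − 1)/(S + 1) = (7.37 − 1)/(7.37 + 1) = 6.37/8.37

|Γ| ≈ 0.761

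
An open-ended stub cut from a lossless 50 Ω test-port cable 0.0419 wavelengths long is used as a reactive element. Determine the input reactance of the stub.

X_in ≈ -186 Ω (capacitive)

βl = 2π × 0.0419 = 15.1°
tan(βl) = 0.27
For an open-ended stub, Z_in = −jZ_0·cot(βl) = −jZ_0/tan(βl)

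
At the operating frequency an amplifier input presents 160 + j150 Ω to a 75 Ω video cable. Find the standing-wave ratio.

Γ = (Z_L − Z_0)/(Z_L + Z_0) = (85 + j150)/(235 + j150)
|Γ| = 172/279 = 0.618
VSWR = (1 + |Γ|)/(1 − |Γ|) = 1.62/0.382

VSWR ≈ 4.24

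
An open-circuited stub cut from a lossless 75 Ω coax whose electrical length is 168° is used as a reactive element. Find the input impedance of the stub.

tan(βl) = -0.213
For an open-circuited stub, Z_in = −jZ_0·cot(βl) = −jZ_0/tan(βl)

Z_in ≈ +j353 Ω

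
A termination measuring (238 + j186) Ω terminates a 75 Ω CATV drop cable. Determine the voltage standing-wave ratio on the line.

VSWR ≈ 5.24

Γ = (Z_L − Z_0)/(Z_L + Z_0) = (163 + j186)/(313 + j186)
|Γ| = 247/364 = 0.679
VSWR = (1 + |Γ|)/(1 − |Γ|) = 1.68/0.321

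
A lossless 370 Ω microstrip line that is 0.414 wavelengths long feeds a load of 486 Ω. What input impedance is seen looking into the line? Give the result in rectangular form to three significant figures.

Z_in ≈ 408 + j99.3 Ω

βl = 2π × 0.414 = 149°
tan(βl) = tan(149°) = -0.6
Z_in = Z_0·(Z_L + jZ_0·tanβl)/(Z_0 + jZ_L·tanβl)
     = 370·(486 − j222)/(370 − j292)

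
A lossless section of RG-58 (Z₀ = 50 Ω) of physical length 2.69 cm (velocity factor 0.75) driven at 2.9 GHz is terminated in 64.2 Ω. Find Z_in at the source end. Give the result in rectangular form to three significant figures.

Z_in ≈ 44.7 + j10.6 Ω

λ = v/f = 0.75·c / 2.9 GHz = 0.0776 m
βl = 2π·l/λ = 2π × 0.347 = 125°
tan(βl) = tan(125°) = -1.44
Z_in = Z_0·(Z_L + jZ_0·tanβl)/(Z_0 + jZ_L·tanβl)
     = 50·(64.2 − j71.9)/(50 − j92.3)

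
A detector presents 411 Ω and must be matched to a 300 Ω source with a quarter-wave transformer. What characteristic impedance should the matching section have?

Z_qwt ≈ 351 Ω

Z_qwt = √(Z_0·R_L) = √(300 × 411) = √123300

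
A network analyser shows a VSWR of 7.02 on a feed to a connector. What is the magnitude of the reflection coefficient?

|Γ| ≈ 0.751

|Γ| = (S − 1)/(S + 1) = (7.02 − 1)/(7.02 + 1) = 6.02/8.02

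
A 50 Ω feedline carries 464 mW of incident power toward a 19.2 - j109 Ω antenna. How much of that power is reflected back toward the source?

|Γ| = |(-30.8 − j109)/(69.2 − j109)| = 0.877
|Γ|² = 0.77
P_refl = |Γ|²·P_inc = 357 mW, P_del = (1 − |Γ|²)·P_inc = 107 mW

P_reflected ≈ 357 mW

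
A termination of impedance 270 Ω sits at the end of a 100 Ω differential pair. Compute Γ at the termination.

Γ = 0.459

Γ = (Z_L − Z_0)/(Z_L + Z_0) = (270 − 100)/(270 + 100) = 170/370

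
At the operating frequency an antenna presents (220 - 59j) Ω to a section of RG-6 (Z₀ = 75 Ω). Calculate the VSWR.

VSWR ≈ 3.17

Γ = (Z_L − Z_0)/(Z_L + Z_0) = (145 − j59)/(295 − j59)
|Γ| = 157/301 = 0.52
VSWR = (1 + |Γ|)/(1 − |Γ|) = 1.52/0.48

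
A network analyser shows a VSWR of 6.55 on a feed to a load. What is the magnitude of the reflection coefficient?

|Γ| = (S − 1)/(S + 1) = (6.55 − 1)/(6.55 + 1) = 5.55/7.55

|Γ| ≈ 0.735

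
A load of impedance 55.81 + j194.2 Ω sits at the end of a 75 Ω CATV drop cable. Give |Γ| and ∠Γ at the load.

Γ ≈ 0.833 ∠ 39.6°

Γ = (Z_L − Z_0)/(Z_L + Z_0) = (-19.19 + j194.2)/(130.8 + j194.2)
|Γ| = 195/234 = 0.833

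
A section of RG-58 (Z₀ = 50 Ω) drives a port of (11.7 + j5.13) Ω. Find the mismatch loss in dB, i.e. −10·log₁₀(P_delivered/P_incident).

Γ = (-38.3 + j5.13)/(61.7 + j5.13), |Γ| = 0.624
|Γ|² = 0.39, so P_del/P_inc = 1 − |Γ|² = 0.61
ML = −10·log₁₀(1 − |Γ|²)

mismatch loss ≈ 2.14 dB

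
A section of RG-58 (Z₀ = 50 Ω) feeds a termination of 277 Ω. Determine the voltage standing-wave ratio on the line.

Γ = (277 − 50)/(277 + 50) = 0.694
VSWR = (1 + 0.694)/(1 − 0.694)

VSWR ≈ 5.54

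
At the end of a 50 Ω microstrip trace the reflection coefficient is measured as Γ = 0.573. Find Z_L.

Z_L ≈ 184 Ω

Z_L = Z_0·(1 + Γ)/(1 − Γ) = 50·(1.57)/(0.427)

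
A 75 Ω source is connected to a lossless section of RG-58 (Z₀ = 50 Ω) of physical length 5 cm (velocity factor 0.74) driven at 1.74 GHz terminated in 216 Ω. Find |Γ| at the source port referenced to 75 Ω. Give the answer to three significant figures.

|Γ| ≈ 0.626

λ = v/f = 0.74·c / 1.74 GHz = 0.128 m
βl = 2π·l/λ = 2π × 0.392 = 141°
tan(βl) = -0.807
Z_in = Z_0·(Z_L + jZ_0·tanβl)/(Z_0 + jZ_L·tanβl) = 27.1 + j54.2 Ω
Γ_s = (Z_in − Z_s)/(Z_in + Z_s) = (-47.9 + j54.2)/(102 + j54.2), |Γ_s| = 0.626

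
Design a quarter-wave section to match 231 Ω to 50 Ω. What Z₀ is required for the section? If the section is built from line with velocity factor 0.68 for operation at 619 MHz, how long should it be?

Z_qwt ≈ 107 Ω; length ≈ 8.24 cm

Z_qwt = √(Z_0·R_L) = √(50 × 231) = √11550
λ = 0.68·c/f = 0.33 m, so l = λ/4 = 0.0824 m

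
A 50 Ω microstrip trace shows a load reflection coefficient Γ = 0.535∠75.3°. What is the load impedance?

Z_L = Z_0·(1 + Γ)/(1 − Γ) = 50·(1.14 + j0.517)/(0.864 − j0.517)

Z_L ≈ 35.2 + j51 Ω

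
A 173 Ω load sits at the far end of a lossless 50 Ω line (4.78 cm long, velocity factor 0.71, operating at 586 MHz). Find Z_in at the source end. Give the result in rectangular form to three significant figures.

Z_in ≈ 25 − j39.4 Ω

λ = v/f = 0.71·c / 586 MHz = 0.363 m
βl = 2π·l/λ = 2π × 0.132 = 47.3°
tan(βl) = tan(47.3°) = 1.09
Z_in = Z_0·(Z_L + jZ_0·tanβl)/(Z_0 + jZ_L·tanβl)
     = 50·(173 + j54.3)/(50 + j188)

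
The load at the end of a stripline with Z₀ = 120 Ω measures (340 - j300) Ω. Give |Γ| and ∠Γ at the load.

Γ ≈ 0.677 ∠ -20.6°

Γ = (Z_L − Z_0)/(Z_L + Z_0) = (220 − j300)/(460 − j300)
|Γ| = 372/549 = 0.677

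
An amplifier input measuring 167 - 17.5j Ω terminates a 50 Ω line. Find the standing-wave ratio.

Γ = (Z_L − Z_0)/(Z_L + Z_0) = (117 − j17.5)/(217 − j17.5)
|Γ| = 118/218 = 0.543
VSWR = (1 + |Γ|)/(1 − |Γ|) = 1.54/0.457

VSWR ≈ 3.38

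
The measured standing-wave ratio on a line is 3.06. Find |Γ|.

|Γ| = (S − 1)/(S + 1) = (3.06 − 1)/(3.06 + 1) = 2.06/4.06

|Γ| ≈ 0.507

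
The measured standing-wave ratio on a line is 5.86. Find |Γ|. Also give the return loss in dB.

|Γ| ≈ 0.708; return loss ≈ 2.99 dB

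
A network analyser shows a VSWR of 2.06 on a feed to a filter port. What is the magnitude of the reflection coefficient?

|Γ| ≈ 0.346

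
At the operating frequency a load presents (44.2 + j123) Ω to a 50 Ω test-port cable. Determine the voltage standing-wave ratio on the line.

VSWR ≈ 8.75

Γ = (Z_L − Z_0)/(Z_L + Z_0) = (-5.8 + j123)/(94.2 + j123)
|Γ| = 123/155 = 0.795
VSWR = (1 + |Γ|)/(1 − |Γ|) = 1.79/0.205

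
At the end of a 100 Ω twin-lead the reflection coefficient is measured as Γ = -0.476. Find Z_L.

Z_L ≈ 35.5 Ω

Z_L = Z_0·(1 + Γ)/(1 − Γ) = 100·(0.524)/(1.48)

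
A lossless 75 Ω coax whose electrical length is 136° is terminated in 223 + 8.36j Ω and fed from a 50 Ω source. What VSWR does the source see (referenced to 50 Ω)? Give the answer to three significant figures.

VSWR ≈ 3.29

tan(βl) = -0.966
Z_in = Z_0·(Z_L + jZ_0·tanβl)/(Z_0 + jZ_L·tanβl) = 45.5 + j60.1 Ω
Γ_s = (Z_in − Z_s)/(Z_in + Z_s) = (-4.5 + j60.1)/(95.5 + j60.1), |Γ_s| = 0.534
VSWR = (1 + |Γ_s|)/(1 − |Γ_s|)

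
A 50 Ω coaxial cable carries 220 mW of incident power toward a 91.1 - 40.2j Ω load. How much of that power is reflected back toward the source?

|Γ| = |(41.1 − j40.2)/(141.1 − j40.2)| = 0.392
|Γ|² = 0.154
P_refl = |Γ|²·P_inc = 33.8 mW, P_del = (1 − |Γ|²)·P_inc = 186 mW

P_reflected ≈ 33.8 mW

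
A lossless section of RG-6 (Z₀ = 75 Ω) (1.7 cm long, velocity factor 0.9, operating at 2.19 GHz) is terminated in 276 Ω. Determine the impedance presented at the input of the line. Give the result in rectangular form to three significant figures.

Z_in ≈ 33.3 − j56 Ω

λ = v/f = 0.9·c / 2.19 GHz = 0.123 m
βl = 2π·l/λ = 2π × 0.138 = 49.6°
tan(βl) = tan(49.6°) = 1.18
Z_in = Z_0·(Z_L + jZ_0·tanβl)/(Z_0 + jZ_L·tanβl)
     = 75·(276 + j88.2)/(75 + j325)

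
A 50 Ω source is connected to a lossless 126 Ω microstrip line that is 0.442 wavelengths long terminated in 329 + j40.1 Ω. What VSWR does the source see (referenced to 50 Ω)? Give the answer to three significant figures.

VSWR ≈ 5.88

βl = 2π × 0.442 = 159°
tan(βl) = -0.381
Z_in = Z_0·(Z_L + jZ_0·tanβl)/(Z_0 + jZ_L·tanβl) = 168 + j142 Ω
Γ_s = (Z_in − Z_s)/(Z_in + Z_s) = (118 + j142)/(218 + j142), |Γ_s| = 0.709
VSWR = (1 + |Γ_s|)/(1 − |Γ_s|)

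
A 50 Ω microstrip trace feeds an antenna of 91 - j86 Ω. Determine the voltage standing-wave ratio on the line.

VSWR ≈ 3.73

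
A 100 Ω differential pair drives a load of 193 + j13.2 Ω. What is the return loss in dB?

RL ≈ 9.89 dB

Γ = (93 + j13.2)/(293 + j13.2), |Γ| = 0.32
RL = −20·log₁₀|Γ| = −20·log₁₀(0.32)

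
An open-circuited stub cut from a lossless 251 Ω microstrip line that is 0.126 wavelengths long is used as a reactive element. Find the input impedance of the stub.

Z_in ≈ −j248 Ω

βl = 2π × 0.126 = 45.4°
tan(βl) = 1.01
For an open-circuited stub, Z_in = −jZ_0·cot(βl) = −jZ_0/tan(βl)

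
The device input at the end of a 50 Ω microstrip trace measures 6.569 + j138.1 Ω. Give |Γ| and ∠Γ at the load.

Γ ≈ 0.97 ∠ 39.7°

Γ = (Z_L − Z_0)/(Z_L + Z_0) = (-43.43 + j138.1)/(56.57 + j138.1)
|Γ| = 145/149 = 0.97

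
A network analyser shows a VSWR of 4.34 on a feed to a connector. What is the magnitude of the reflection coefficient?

|Γ| ≈ 0.625

|Γ| = (S − 1)/(S + 1) = (4.34 − 1)/(4.34 + 1) = 3.34/5.34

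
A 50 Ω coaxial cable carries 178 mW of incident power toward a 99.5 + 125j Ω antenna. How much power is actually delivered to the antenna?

P_delivered ≈ 93.3 mW

|Γ| = |(49.5 + j125)/(149.5 + j125)| = 0.69
|Γ|² = 0.476
P_refl = |Γ|²·P_inc = 84.7 mW, P_del = (1 − |Γ|²)·P_inc = 93.3 mW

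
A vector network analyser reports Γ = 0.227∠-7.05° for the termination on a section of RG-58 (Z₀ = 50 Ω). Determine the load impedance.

Z_L = Z_0·(1 + Γ)/(1 − Γ) = 50·(1.23 − j0.0279)/(0.775 + j0.0279)

Z_L ≈ 78.9 − j4.64 Ω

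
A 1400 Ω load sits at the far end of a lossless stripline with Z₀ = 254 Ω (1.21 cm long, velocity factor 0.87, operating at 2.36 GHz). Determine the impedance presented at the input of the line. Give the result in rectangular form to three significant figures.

λ = v/f = 0.87·c / 2.36 GHz = 0.111 m
βl = 2π·l/λ = 2π × 0.109 = 39.4°
tan(βl) = tan(39.4°) = 0.821
Z_in = Z_0·(Z_L + jZ_0·tanβl)/(Z_0 + jZ_L·tanβl)
     = 254·(1400 + j209)/(254 + j1150)

Z_in ≈ 109 − j285 Ω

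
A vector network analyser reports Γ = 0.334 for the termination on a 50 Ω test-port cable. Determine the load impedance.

Z_L = Z_0·(1 + Γ)/(1 − Γ) = 50·(1.33)/(0.666)

Z_L ≈ 100 Ω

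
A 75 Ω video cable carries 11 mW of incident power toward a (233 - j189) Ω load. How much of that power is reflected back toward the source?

|Γ| = |(158 − j189)/(308 − j189)| = 0.682
|Γ|² = 0.465
P_refl = |Γ|²·P_inc = 5.11 mW, P_del = (1 − |Γ|²)·P_inc = 5.89 mW

P_reflected ≈ 5.11 mW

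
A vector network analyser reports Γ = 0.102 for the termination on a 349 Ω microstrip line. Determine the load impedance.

Z_L = Z_0·(1 + Γ)/(1 − Γ) = 349·(1.1)/(0.898)

Z_L ≈ 428 Ω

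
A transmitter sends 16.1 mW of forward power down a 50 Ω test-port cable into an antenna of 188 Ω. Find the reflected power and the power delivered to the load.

P_reflected ≈ 5.41 mW; P_delivered ≈ 10.7 mW

Γ = (188 − 50)/(188 + 50) = 0.58
|Γ|² = 0.336
P_refl = |Γ|²·P_inc = 5.41 mW, P_del = (1 − |Γ|²)·P_inc = 10.7 mW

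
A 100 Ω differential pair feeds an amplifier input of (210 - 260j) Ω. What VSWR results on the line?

Γ = (Z_L − Z_0)/(Z_L + Z_0) = (110 − j260)/(310 − j260)
|Γ| = 282/405 = 0.698
VSWR = (1 + |Γ|)/(1 − |Γ|) = 1.7/0.302

VSWR ≈ 5.62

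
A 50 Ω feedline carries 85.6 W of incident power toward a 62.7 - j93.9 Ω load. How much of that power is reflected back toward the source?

|Γ| = |(12.7 − j93.9)/(112.7 − j93.9)| = 0.646
|Γ|² = 0.417
P_refl = |Γ|²·P_inc = 35.7 W, P_del = (1 − |Γ|²)·P_inc = 49.9 W

P_reflected ≈ 35.7 W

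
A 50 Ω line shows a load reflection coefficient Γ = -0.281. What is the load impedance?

Z_L = Z_0·(1 + Γ)/(1 − Γ) = 50·(0.719)/(1.28)

Z_L ≈ 28.1 Ω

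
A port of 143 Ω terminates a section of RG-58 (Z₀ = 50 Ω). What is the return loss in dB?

Γ = (143 − 50)/(143 + 50) = 0.482
RL = −20·log₁₀|Γ| = −20·log₁₀(0.482)

RL ≈ 6.34 dB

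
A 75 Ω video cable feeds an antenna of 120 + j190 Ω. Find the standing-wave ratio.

Γ = (Z_L − Z_0)/(Z_L + Z_0) = (45 + j190)/(195 + j190)
|Γ| = 195/272 = 0.717
VSWR = (1 + |Γ|)/(1 − |Γ|) = 1.72/0.283

VSWR ≈ 6.07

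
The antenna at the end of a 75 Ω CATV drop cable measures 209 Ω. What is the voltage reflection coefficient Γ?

Γ = 0.472

Γ = (Z_L − Z_0)/(Z_L + Z_0) = (209 − 75)/(209 + 75) = 134/284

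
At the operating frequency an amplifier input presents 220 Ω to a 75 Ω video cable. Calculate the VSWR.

Γ = (220 − 75)/(220 + 75) = 0.492
VSWR = (1 + 0.492)/(1 − 0.492)

VSWR ≈ 2.93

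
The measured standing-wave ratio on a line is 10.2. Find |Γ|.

|Γ| = (S − 1)/(S + 1) = (10.2 − 1)/(10.2 + 1) = 9.2/11.2

|Γ| ≈ 0.821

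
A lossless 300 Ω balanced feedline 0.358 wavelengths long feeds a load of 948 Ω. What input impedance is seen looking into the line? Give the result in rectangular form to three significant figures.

Z_in ≈ 147 + j204 Ω

βl = 2π × 0.358 = 129°
tan(βl) = tan(129°) = -1.24
Z_in = Z_0·(Z_L + jZ_0·tanβl)/(Z_0 + jZ_L·tanβl)
     = 300·(948 − j372)/(300 − j1180)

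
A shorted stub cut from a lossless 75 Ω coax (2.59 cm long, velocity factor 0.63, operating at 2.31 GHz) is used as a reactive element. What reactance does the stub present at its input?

λ = v/f = 0.63·c / 2.31 GHz = 0.0818 m
βl = 2π·l/λ = 2π × 0.317 = 114°
tan(βl) = -2.25
For a shorted stub, Z_in = jZ_0·tan(βl)

X_in ≈ -169 Ω (capacitive)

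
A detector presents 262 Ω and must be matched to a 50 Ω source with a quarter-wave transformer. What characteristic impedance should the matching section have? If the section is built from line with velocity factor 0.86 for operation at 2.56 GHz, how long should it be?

Z_qwt = √(Z_0·R_L) = √(50 × 262) = √13100
λ = 0.86·c/f = 0.101 m, so l = λ/4 = 0.0252 m

Z_qwt ≈ 114 Ω; length ≈ 2.52 cm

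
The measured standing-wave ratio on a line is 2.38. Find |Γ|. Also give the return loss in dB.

|Γ| = (S − 1)/(S + 1) = (2.38 − 1)/(2.38 + 1) = 1.38/3.38
RL = −20·log₁₀|Γ| = −20·log₁₀(0.408)

|Γ| ≈ 0.408; return loss ≈ 7.78 dB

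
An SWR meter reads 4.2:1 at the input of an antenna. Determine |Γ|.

|Γ| ≈ 0.615

|Γ| = (S − 1)/(S + 1) = (4.2 − 1)/(4.2 + 1) = 3.2/5.2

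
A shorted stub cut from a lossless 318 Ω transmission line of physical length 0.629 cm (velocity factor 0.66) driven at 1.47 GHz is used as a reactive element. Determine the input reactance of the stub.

λ = v/f = 0.66·c / 1.47 GHz = 0.135 m
βl = 2π·l/λ = 2π × 0.0467 = 16.8°
tan(βl) = 0.302
For a shorted stub, Z_in = jZ_0·tan(βl)

X_in ≈ 96.1 Ω (inductive)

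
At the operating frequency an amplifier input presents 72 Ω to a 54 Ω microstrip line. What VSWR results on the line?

VSWR ≈ 1.33

Γ = (72 − 54)/(72 + 54) = 0.143
VSWR = (1 + 0.143)/(1 − 0.143)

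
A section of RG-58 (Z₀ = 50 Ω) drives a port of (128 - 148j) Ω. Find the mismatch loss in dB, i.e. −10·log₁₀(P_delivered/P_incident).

Γ = (78 − j148)/(178 − j148), |Γ| = 0.723
|Γ|² = 0.522, so P_del/P_inc = 1 − |Γ|² = 0.478
ML = −10·log₁₀(1 − |Γ|²)

mismatch loss ≈ 3.21 dB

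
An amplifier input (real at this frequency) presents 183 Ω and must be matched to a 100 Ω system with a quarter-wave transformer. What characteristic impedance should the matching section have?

Z_qwt ≈ 135 Ω

Z_qwt = √(Z_0·R_L) = √(100 × 183) = √18300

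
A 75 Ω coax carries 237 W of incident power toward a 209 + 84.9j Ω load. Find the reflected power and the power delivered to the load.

P_reflected ≈ 67.9 W; P_delivered ≈ 169 W

|Γ| = |(134 + j84.9)/(284 + j84.9)| = 0.535
|Γ|² = 0.286
P_refl = |Γ|²·P_inc = 67.9 W, P_del = (1 − |Γ|²)·P_inc = 169 W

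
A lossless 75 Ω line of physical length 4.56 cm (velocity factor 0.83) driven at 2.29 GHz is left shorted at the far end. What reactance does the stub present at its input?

λ = v/f = 0.83·c / 2.29 GHz = 0.109 m
βl = 2π·l/λ = 2π × 0.419 = 151°
tan(βl) = -0.555
For a shorted stub, Z_in = jZ_0·tan(βl)

X_in ≈ -41.6 Ω (capacitive)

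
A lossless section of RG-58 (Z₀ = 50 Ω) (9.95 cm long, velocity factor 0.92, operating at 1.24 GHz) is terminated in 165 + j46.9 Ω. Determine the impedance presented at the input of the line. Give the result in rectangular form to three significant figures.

Z_in ≈ 60.5 + j74.5 Ω

λ = v/f = 0.92·c / 1.24 GHz = 0.223 m
βl = 2π·l/λ = 2π × 0.447 = 161°
tan(βl) = tan(161°) = -0.346
Z_in = Z_0·(Z_L + jZ_0·tanβl)/(Z_0 + jZ_L·tanβl)
     = 50·(165 + j29.6)/(66.2 − j57)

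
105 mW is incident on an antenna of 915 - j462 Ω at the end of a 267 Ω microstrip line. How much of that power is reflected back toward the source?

|Γ| = |(648 − j462)/(1182 − j462)| = 0.627
|Γ|² = 0.393
P_refl = |Γ|²·P_inc = 41.3 mW, P_del = (1 − |Γ|²)·P_inc = 63.7 mW

P_reflected ≈ 41.3 mW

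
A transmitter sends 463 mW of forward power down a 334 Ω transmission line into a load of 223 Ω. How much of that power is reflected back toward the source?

Γ = (223 − 334)/(223 + 334) = -0.199
|Γ|² = 0.0397
P_refl = |Γ|²·P_inc = 18.4 mW, P_del = (1 − |Γ|²)·P_inc = 445 mW

P_reflected ≈ 18.4 mW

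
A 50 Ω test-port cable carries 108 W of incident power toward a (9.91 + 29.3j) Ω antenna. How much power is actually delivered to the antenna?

|Γ| = |(-40.09 + j29.3)/(59.91 + j29.3)| = 0.745
|Γ|² = 0.554
P_refl = |Γ|²·P_inc = 59.9 W, P_del = (1 − |Γ|²)·P_inc = 48.1 W

P_delivered ≈ 48.1 W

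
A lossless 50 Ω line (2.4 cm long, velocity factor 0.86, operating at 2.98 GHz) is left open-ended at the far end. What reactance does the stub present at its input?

λ = v/f = 0.86·c / 2.98 GHz = 0.0866 m
βl = 2π·l/λ = 2π × 0.277 = 99.8°
tan(βl) = -5.79
For an open-ended stub, Z_in = −jZ_0·cot(βl) = −jZ_0/tan(βl)

X_in ≈ 8.63 Ω (inductive)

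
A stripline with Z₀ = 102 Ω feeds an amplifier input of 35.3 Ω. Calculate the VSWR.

VSWR ≈ 2.89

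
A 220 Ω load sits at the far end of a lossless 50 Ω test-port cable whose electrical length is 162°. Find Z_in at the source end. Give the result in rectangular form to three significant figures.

Z_in ≈ 79.9 + j98 Ω

tan(βl) = tan(162°) = -0.325
Z_in = Z_0·(Z_L + jZ_0·tanβl)/(Z_0 + jZ_L·tanβl)
     = 50·(220 − j16.2)/(50 − j71.5)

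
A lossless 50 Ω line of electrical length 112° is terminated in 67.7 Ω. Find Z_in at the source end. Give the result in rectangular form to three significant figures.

Z_in ≈ 39.4 + j8.43 Ω

tan(βl) = tan(112°) = -2.48
Z_in = Z_0·(Z_L + jZ_0·tanβl)/(Z_0 + jZ_L·tanβl)
     = 50·(67.7 − j124)/(50 − j168)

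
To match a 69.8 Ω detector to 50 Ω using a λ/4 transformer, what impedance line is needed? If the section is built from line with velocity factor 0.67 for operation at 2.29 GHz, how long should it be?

Z_qwt = √(Z_0·R_L) = √(50 × 69.8) = √3490
λ = 0.67·c/f = 0.0878 m, so l = λ/4 = 0.0219 m

Z_qwt ≈ 59.1 Ω; length ≈ 2.19 cm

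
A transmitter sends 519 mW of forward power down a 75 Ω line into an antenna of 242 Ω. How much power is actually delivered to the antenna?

P_delivered ≈ 375 mW

Γ = (242 − 75)/(242 + 75) = 0.527
|Γ|² = 0.278
P_refl = |Γ|²·P_inc = 144 mW, P_del = (1 − |Γ|²)·P_inc = 375 mW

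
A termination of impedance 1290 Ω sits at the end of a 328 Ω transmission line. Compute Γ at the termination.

Γ = (Z_L − Z_0)/(Z_L + Z_0) = (1290 − 328)/(1290 + 328) = 962/1618

Γ = 0.595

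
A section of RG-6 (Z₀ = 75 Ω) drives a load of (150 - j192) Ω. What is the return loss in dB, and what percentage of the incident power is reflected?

Γ = (75 − j192)/(225 − j192), |Γ| = 0.697
RL = −20·log₁₀(0.697) = 3.14 dB
P_refl/P_inc = |Γ|² = 0.486

RL ≈ 3.14 dB; 48.6% of incident power reflected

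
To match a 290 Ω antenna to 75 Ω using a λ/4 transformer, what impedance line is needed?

Z_qwt ≈ 147 Ω

Z_qwt = √(Z_0·R_L) = √(75 × 290) = √21750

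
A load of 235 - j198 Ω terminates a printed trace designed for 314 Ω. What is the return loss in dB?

Γ = (-79 − j198)/(549 − j198), |Γ| = 0.365
RL = −20·log₁₀|Γ| = −20·log₁₀(0.365)

RL ≈ 8.75 dB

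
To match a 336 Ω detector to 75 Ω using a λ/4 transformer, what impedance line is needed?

Z_qwt = √(Z_0·R_L) = √(75 × 336) = √25200

Z_qwt ≈ 159 Ω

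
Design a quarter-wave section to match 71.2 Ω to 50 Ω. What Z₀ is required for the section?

Z_qwt ≈ 59.7 Ω

Z_qwt = √(Z_0·R_L) = √(50 × 71.2) = √3560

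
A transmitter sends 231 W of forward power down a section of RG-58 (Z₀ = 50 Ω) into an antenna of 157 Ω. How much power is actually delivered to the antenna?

Γ = (157 − 50)/(157 + 50) = 0.517
|Γ|² = 0.267
P_refl = |Γ|²·P_inc = 61.7 W, P_del = (1 − |Γ|²)·P_inc = 169 W

P_delivered ≈ 169 W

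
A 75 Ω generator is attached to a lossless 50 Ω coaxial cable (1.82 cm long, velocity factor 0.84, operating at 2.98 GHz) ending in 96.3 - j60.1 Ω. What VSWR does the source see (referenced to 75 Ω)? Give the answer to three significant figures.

λ = v/f = 0.84·c / 2.98 GHz = 0.0846 m
βl = 2π·l/λ = 2π × 0.215 = 77.5°
tan(βl) = 4.5
Z_in = Z_0·(Z_L + jZ_0·tanβl)/(Z_0 + jZ_L·tanβl) = 17.6 + j1.92 Ω
Γ_s = (Z_in − Z_s)/(Z_in + Z_s) = (-57.4 + j1.92)/(92.6 + j1.92), |Γ_s| = 0.62
VSWR = (1 + |Γ_s|)/(1 − |Γ_s|)

VSWR ≈ 4.26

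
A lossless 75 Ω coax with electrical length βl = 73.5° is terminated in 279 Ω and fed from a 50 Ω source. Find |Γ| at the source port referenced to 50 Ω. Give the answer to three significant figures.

tan(βl) = 3.38
Z_in = Z_0·(Z_L + jZ_0·tanβl)/(Z_0 + jZ_L·tanβl) = 21.8 − j20.5 Ω
Γ_s = (Z_in − Z_s)/(Z_in + Z_s) = (-28.2 − j20.5)/(71.8 − j20.5), |Γ_s| = 0.467

|Γ| ≈ 0.467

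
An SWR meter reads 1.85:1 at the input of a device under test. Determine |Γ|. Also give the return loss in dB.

|Γ| ≈ 0.298; return loss ≈ 10.5 dB

|Γ| = (S − 1)/(S + 1) = (1.85 − 1)/(1.85 + 1) = 0.85/2.85
RL = −20·log₁₀|Γ| = −20·log₁₀(0.298)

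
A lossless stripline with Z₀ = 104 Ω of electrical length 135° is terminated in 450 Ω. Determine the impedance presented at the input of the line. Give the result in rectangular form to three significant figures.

Z_in ≈ 45.6 + j93.5 Ω

tan(βl) = tan(135°) = -1
Z_in = Z_0·(Z_L + jZ_0·tanβl)/(Z_0 + jZ_L·tanβl)
     = 104·(450 − j104)/(104 − j450)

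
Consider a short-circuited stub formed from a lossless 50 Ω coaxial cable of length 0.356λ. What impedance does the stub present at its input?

Z_in ≈ −j63.6 Ω

βl = 2π × 0.356 = 128°
tan(βl) = -1.27
For a short-circuited stub, Z_in = jZ_0·tan(βl)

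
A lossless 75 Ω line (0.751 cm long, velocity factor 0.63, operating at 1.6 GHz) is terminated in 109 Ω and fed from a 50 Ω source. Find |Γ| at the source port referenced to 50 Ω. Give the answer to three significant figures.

|Γ| ≈ 0.346

λ = v/f = 0.63·c / 1.6 GHz = 0.118 m
βl = 2π·l/λ = 2π × 0.0636 = 22.9°
tan(βl) = 0.422
Z_in = Z_0·(Z_L + jZ_0·tanβl)/(Z_0 + jZ_L·tanβl) = 93.3 − j25.6 Ω
Γ_s = (Z_in − Z_s)/(Z_in + Z_s) = (43.3 − j25.6)/(143 − j25.6), |Γ_s| = 0.346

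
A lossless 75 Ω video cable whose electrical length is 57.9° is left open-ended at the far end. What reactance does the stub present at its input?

X_in ≈ -47 Ω (capacitive)

tan(βl) = 1.59
For an open-ended stub, Z_in = −jZ_0·cot(βl) = −jZ_0/tan(βl)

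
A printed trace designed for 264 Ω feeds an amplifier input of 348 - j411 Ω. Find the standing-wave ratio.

Γ = (Z_L − Z_0)/(Z_L + Z_0) = (84 − j411)/(612 − j411)
|Γ| = 419/737 = 0.569
VSWR = (1 + |Γ|)/(1 − |Γ|) = 1.57/0.431

VSWR ≈ 3.64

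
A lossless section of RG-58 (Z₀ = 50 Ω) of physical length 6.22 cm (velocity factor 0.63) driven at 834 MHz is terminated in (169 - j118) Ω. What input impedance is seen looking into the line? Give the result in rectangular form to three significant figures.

λ = v/f = 0.63·c / 834 MHz = 0.227 m
βl = 2π·l/λ = 2π × 0.274 = 98.8°
tan(βl) = tan(98.8°) = -6.45
Z_in = Z_0·(Z_L + jZ_0·tanβl)/(Z_0 + jZ_L·tanβl)
     = 50·(169 − j441)/(-711 − j1090)

Z_in ≈ 10.6 + j14.7 Ω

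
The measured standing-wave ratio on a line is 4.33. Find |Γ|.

|Γ| ≈ 0.625

|Γ| = (S − 1)/(S + 1) = (4.33 − 1)/(4.33 + 1) = 3.33/5.33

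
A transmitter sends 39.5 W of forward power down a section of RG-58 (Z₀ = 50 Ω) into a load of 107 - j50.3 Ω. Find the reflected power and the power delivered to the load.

|Γ| = |(57 − j50.3)/(157 − j50.3)| = 0.461
|Γ|² = 0.213
P_refl = |Γ|²·P_inc = 8.4 W, P_del = (1 − |Γ|²)·P_inc = 31.1 W

P_reflected ≈ 8.4 W; P_delivered ≈ 31.1 W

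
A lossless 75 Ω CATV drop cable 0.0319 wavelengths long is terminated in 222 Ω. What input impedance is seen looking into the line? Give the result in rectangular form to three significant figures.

Z_in ≈ 170 − j86.9 Ω

βl = 2π × 0.0319 = 11.5°
tan(βl) = tan(11.5°) = 0.203
Z_in = Z_0·(Z_L + jZ_0·tanβl)/(Z_0 + jZ_L·tanβl)
     = 75·(222 + j15.2)/(75 + j45.1)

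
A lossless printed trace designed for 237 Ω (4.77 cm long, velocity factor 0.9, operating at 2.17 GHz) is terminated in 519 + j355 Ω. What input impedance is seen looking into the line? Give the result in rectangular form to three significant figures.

λ = v/f = 0.9·c / 2.17 GHz = 0.124 m
βl = 2π·l/λ = 2π × 0.383 = 138°
tan(βl) = tan(138°) = -0.9
Z_in = Z_0·(Z_L + jZ_0·tanβl)/(Z_0 + jZ_L·tanβl)
     = 237·(519 + j142)/(557 − j467)

Z_in ≈ 100 + j144 Ω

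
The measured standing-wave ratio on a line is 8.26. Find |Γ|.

|Γ| ≈ 0.784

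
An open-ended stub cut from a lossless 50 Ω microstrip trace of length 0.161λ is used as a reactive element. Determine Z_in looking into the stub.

Z_in ≈ −j31.3 Ω

βl = 2π × 0.161 = 58°
tan(βl) = 1.6
For an open-ended stub, Z_in = −jZ_0·cot(βl) = −jZ_0/tan(βl)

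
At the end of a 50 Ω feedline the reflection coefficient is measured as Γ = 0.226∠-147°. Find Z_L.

Z_L ≈ 33.2 − j8.61 Ω

Z_L = Z_0·(1 + Γ)/(1 − Γ) = 50·(0.81 − j0.123)/(1.19 + j0.123)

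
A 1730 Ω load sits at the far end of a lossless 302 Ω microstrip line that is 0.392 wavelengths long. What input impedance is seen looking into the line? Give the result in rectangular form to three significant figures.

βl = 2π × 0.392 = 141°
tan(βl) = tan(141°) = -0.806
Z_in = Z_0·(Z_L + jZ_0·tanβl)/(Z_0 + jZ_L·tanβl)
     = 302·(1730 − j244)/(302 − j1390)

Z_in ≈ 128 + j347 Ω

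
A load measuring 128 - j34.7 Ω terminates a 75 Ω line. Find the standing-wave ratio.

Γ = (Z_L − Z_0)/(Z_L + Z_0) = (53 − j34.7)/(203 − j34.7)
|Γ| = 63.3/206 = 0.308
VSWR = (1 + |Γ|)/(1 − |Γ|) = 1.31/0.692

VSWR ≈ 1.89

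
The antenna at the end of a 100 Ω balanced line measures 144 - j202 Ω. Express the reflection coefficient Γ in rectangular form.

Γ ≈ 0.514 − j0.403

Γ = (Z_L − Z_0)/(Z_L + Z_0) = (44 − j202)/(244 − j202)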